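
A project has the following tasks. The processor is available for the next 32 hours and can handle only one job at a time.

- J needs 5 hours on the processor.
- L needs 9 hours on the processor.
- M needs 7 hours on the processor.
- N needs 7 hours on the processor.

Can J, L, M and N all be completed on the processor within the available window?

Yes

Running back to back, the jobs need 5 + 9 + 7 + 7 = 28 hours on the processor.
Since 28 ≤ 32, they fit within the window.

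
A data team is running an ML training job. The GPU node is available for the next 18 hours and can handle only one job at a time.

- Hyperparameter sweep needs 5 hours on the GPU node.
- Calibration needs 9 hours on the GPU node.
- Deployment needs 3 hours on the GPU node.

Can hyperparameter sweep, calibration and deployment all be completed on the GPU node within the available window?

Yes

Running back to back, the jobs need 5 + 9 + 3 = 17 hours on the GPU node.
Since 17 ≤ 18, they fit within the window.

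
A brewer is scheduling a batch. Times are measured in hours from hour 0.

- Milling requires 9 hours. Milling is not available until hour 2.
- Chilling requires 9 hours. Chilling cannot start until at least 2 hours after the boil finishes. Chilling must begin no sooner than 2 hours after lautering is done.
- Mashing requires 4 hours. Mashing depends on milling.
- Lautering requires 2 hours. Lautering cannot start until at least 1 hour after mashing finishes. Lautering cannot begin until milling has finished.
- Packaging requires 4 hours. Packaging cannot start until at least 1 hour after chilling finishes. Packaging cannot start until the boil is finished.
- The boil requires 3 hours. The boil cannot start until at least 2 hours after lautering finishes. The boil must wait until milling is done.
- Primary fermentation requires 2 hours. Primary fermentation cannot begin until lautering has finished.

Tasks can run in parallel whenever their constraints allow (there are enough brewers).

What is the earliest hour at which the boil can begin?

Milling waits on its own release at hour 2, so it starts at hour 2 and finishes at 2 + 9 = hour 11.
Mashing cannot begin until milling (finishes hour 11). It runs from hour 11 to 11 + 4 = hour 15.
Lautering cannot start until mashing (finishes hour 15, plus 1-hour gap → hour 16); milling (finishes hour 11). The controlling bound is hour 16, so lautering finishes at 16 + 2 = hour 18.
The boil waits on lautering (finishes hour 18, plus 2-hour gap → hour 20); milling (finishes hour 11). The latest of these is hour 20, which is the earliest the boil can start.

20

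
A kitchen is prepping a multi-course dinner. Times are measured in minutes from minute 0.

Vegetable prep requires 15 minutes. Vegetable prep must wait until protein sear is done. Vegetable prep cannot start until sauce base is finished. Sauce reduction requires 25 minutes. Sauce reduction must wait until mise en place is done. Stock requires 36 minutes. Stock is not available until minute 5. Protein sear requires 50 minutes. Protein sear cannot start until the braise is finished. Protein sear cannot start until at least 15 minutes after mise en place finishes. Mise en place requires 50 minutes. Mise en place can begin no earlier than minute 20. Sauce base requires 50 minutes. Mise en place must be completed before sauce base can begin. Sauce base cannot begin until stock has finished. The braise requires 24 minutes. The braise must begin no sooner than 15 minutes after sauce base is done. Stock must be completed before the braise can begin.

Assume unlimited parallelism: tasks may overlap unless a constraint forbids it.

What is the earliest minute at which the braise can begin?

After its own release at minute 5, stock can start at minute 5 and finishes at minute 41.
After its own release at minute 20, mise en place can start at minute 20 and finishes at minute 70.
For sauce base: mise en place (finishes minute 70); stock (finishes minute 41). Taking the maximum gives a start of minute 70, and it finishes at 70 + 50 = minute 120.
The braise waits on sauce base (finishes minute 120, plus 15-minute gap → minute 135); stock (finishes minute 41). The latest of these is minute 135, which is the earliest the braise can start.

135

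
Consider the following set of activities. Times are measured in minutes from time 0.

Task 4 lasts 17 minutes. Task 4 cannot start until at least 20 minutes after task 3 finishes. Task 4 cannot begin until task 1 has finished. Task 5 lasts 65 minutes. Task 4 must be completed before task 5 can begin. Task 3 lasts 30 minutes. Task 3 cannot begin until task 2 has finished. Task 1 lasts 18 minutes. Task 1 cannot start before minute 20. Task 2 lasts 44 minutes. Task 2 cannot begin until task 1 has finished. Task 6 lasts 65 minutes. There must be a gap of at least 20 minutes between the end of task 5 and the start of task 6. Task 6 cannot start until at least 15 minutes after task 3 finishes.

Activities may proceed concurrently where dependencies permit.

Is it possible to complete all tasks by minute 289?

No

Task 1 cannot begin until its own release at minute 20. It runs from minute 20 to 20 + 18 = minute 38.
Task 2 waits on task 1 (finishes minute 38), so it starts at minute 38 and finishes at 38 + 44 = minute 82.
Task 3 waits on task 2 (finishes minute 82), so it starts at minute 82 and finishes at 82 + 30 = minute 112.
Task 4 has to wait for task 3 (finishes minute 112, plus 20-minute gap → minute 132); task 1 (finishes minute 38). The latest of these is minute 132, so task 4 runs minute 132 to 132 + 17 = minute 149.
After task 4 (finishes minute 149), task 5 can start at minute 149 and finishes at minute 214.
Task 6 cannot start until task 5 (finishes minute 214, plus 20-minute gap → minute 234); task 3 (finishes minute 112, plus 15-minute gap → minute 127). The controlling bound is minute 234, so task 6 finishes at 234 + 65 = minute 299.
The earliest everything can be done is minute 299, which is after the deadline of 289, so it is not possible.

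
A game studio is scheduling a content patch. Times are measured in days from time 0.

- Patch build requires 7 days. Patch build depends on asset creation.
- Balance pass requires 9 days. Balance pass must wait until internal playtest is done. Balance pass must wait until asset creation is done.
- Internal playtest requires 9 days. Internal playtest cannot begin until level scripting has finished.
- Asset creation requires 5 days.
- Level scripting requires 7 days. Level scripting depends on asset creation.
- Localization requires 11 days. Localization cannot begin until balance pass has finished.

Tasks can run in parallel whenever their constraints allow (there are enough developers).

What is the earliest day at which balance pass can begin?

21

Nothing blocks asset creation, so it runs from day 0 to day 5.
After asset creation (finishes day 5), level scripting can start at day 5 and finishes at day 12.
Internal playtest waits on level scripting (finishes day 12), so it starts at day 12 and finishes at 12 + 9 = day 21.
Balance pass waits on internal playtest (finishes day 21); asset creation (finishes day 5). The latest of these is day 21, which is the earliest balance pass can start.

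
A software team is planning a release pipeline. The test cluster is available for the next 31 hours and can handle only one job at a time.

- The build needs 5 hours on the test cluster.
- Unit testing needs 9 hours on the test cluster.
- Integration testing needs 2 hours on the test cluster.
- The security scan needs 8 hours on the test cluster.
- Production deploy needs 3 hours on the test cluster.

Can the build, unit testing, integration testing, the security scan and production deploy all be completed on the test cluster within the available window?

Yes

Running back to back, the jobs need 5 + 9 + 2 + 8 + 3 = 27 hours on the test cluster.
Since 27 ≤ 31, they fit within the window.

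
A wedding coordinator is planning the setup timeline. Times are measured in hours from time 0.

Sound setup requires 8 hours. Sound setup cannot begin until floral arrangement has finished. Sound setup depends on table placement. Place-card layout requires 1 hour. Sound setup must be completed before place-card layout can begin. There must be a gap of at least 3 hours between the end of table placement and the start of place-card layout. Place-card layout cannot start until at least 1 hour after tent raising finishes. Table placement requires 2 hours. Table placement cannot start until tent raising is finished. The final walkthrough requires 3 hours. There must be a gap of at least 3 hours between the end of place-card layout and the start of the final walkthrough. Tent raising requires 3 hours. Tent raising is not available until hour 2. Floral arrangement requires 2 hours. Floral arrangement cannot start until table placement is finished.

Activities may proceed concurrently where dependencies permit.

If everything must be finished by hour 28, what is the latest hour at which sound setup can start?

The final walkthrough must finish by hour 28; it takes 3 hours, so it must start by 28 − 3 = hour 25.
Place-card layout must finish before the final walkthrough (must start by hour 25, minus 3-hour gap → hour 22). With a 1-hour duration, place-card layout must start by 22 − 1 = hour 21.
Sound setup must finish before place-card layout (must start by hour 21). With an 8-hour duration, sound setup must start by 21 − 8 = hour 13.

13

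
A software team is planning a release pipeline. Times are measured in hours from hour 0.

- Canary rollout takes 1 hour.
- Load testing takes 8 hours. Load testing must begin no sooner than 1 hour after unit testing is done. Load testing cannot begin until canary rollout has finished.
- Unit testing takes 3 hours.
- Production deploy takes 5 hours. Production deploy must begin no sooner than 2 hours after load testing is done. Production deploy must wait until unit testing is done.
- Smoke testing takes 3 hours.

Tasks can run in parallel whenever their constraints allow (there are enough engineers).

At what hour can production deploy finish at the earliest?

Nothing blocks canary rollout, so it runs from hour 0 to hour 1.
Unit testing has no prerequisites, so it starts at hour 0 and finishes at hour 3.
Load testing needs all of unit testing (finishes hour 3, plus 1-hour gap → hour 4); canary rollout (finishes hour 1). That puts its earliest start at hour 4; it finishes at 4 + 8 = hour 12.
Production deploy needs all of load testing (finishes hour 12, plus 2-hour gap → hour 14); unit testing (finishes hour 3). That puts its earliest start at hour 14; it finishes at 14 + 5 = hour 19.

19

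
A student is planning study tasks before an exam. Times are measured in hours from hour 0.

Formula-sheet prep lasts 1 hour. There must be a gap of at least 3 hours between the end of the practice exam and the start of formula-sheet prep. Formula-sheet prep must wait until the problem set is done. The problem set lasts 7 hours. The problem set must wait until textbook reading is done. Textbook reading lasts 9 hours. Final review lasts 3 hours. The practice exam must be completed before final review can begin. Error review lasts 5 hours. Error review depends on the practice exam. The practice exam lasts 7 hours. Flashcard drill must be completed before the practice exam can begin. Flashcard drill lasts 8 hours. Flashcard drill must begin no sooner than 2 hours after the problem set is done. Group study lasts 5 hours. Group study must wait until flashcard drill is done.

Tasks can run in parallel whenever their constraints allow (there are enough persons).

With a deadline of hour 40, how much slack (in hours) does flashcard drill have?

Textbook reading has no prerequisites, so it starts at hour 0 and finishes at hour 9.
The problem set waits on textbook reading (finishes hour 9), so it starts at hour 9 and finishes at 9 + 7 = hour 16.
Flashcard drill waits on the problem set (finishes hour 16, plus 2-hour gap → hour 18), so it starts at hour 18 and finishes at 18 + 8 = hour 26.

Working backward from the deadline:
Error review must finish by hour 40; it takes 5 hours, so it must start by 40 − 5 = hour 35.
Formula-sheet prep must finish by hour 40; it takes 1 hour, so it must start by 40 − 1 = hour 39.
Final review must finish by hour 40; it takes 3 hours, so it must start by 40 − 3 = hour 37.
The practice exam must finish in time for error review (must start by hour 35); formula-sheet prep (must start by hour 39, minus 3-hour gap → hour 36); final review (must start by hour 37). The tightest is hour 35, so the practice exam must start by 35 − 7 = hour 28.
Group study has no dependents, so it just needs to finish by hour 40. Starting by 40 − 5 = hour 35 achieves that.
Flashcard drill has several dependents: the practice exam (must start by hour 28); group study (must start by hour 35). The earliest of those limits is hour 28, so flashcard drill must start by 28 − 8 = hour 20.
So flashcard drill can start as early as hour 18 and as late as hour 20, giving 20 − 18 = 2 hours of slack.

2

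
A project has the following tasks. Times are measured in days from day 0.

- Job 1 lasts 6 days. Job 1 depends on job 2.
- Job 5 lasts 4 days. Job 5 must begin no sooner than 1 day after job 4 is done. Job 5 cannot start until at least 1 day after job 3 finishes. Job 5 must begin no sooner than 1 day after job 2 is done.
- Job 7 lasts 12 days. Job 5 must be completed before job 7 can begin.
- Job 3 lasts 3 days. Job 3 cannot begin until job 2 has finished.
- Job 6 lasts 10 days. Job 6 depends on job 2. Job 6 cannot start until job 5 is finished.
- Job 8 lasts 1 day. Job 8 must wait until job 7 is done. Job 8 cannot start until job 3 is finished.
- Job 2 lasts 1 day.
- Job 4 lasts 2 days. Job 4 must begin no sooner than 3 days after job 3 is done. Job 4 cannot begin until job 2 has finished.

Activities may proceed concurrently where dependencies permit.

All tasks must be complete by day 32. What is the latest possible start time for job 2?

5

Nothing follows job 1; the deadline of day 32 is its only limit. It must start by 32 − 6 = day 26.
Nothing follows job 6; the deadline of day 32 is its only limit. It must start by 32 − 10 = day 22.
Job 8 must finish by day 32; it takes 1 day, so it must start by 32 − 1 = day 31.
Job 7 feeds into job 8 (must start by day 31); so job 7 must finish by day 31 and therefore start by day 19.
For job 5: job 6 (must start by day 22); job 7 (must start by day 19). The most restrictive is day 19; with a 4-day duration, job 5 must start by day 15.
Job 4 must finish before job 5 (must start by day 15, minus 1-day gap → day 14). With a 2-day duration, job 4 must start by 14 − 2 = day 12.
Job 3 feeds job 4 (must start by day 12, minus 3-day gap → day 9); job 5 (must start by day 15, minus 1-day gap → day 14); job 8 (must start by day 31). Taking the minimum, job 3 must finish by day 9 and start by 9 − 3 = day 6.
Job 2 feeds job 1 (must start by day 26); job 3 (must start by day 6); job 4 (must start by day 12); job 5 (must start by day 15, minus 1-day gap → day 14); job 6 (must start by day 22). Taking the minimum, job 2 must finish by day 6 and start by 6 − 1 = day 5.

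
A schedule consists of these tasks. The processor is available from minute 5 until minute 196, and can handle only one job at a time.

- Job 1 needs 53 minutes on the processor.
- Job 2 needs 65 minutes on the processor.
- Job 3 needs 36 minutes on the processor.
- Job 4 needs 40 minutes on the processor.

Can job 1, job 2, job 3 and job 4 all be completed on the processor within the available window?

The processor window is 196 − 5 = 191 minutes.
Running back to back, the jobs need 53 + 65 + 36 + 40 = 194 minutes on the processor.
Since 194 > 191, they cannot all fit.

No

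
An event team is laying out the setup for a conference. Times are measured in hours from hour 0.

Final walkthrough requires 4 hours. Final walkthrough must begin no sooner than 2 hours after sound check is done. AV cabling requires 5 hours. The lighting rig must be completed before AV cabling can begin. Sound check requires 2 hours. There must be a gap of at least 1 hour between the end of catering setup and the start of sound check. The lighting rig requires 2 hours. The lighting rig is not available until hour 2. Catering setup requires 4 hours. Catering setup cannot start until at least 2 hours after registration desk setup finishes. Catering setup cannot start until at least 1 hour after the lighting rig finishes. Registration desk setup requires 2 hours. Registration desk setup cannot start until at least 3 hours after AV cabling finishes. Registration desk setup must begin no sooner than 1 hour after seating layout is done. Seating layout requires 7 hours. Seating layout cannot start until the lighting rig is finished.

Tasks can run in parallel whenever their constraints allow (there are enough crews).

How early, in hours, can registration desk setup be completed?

14

After its own release at hour 2, the lighting rig can start at hour 2 and finishes at hour 4.
Seating layout waits on the lighting rig (finishes hour 4), so it starts at hour 4 and finishes at 4 + 7 = hour 11.
AV cabling waits on the lighting rig (finishes hour 4), so it starts at hour 4 and finishes at 4 + 5 = hour 9.
Registration desk setup has to wait for AV cabling (finishes hour 9, plus 3-hour gap → hour 12); seating layout (finishes hour 11, plus 1-hour gap → hour 12). The latest of these is hour 12, so registration desk setup runs hour 12 to 12 + 2 = hour 14.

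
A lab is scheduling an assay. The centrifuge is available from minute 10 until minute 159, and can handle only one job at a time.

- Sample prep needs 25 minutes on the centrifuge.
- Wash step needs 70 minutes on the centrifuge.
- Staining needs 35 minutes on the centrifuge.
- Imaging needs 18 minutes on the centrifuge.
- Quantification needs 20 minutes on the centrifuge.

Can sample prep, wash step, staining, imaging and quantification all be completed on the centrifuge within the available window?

The centrifuge window is 159 − 10 = 149 minutes.
Running back to back, the jobs need 25 + 70 + 35 + 18 + 20 = 168 minutes on the centrifuge.
Since 168 > 149, they cannot all fit.

No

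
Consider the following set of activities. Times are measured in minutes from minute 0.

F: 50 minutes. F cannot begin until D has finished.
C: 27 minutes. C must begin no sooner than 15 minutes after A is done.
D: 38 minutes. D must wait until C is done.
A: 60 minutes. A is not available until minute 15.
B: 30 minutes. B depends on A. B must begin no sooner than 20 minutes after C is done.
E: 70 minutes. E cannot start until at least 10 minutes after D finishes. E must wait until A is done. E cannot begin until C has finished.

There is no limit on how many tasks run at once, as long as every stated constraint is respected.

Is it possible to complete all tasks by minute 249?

A cannot begin until its own release at minute 15. It runs from minute 15 to 15 + 60 = minute 75.
C waits on A (finishes minute 75, plus 15-minute gap → minute 90), so it starts at minute 90 and finishes at 90 + 27 = minute 117.
D waits on C (finishes minute 117), so it starts at minute 117 and finishes at 117 + 38 = minute 155.
F cannot begin until D (finishes minute 155). It runs from minute 155 to 155 + 50 = minute 205.
For E: D (finishes minute 155, plus 10-minute gap → minute 165); A (finishes minute 75); C (finishes minute 117). Taking the maximum gives a start of minute 165, and it finishes at 165 + 70 = minute 235.
B needs all of A (finishes minute 75); C (finishes minute 117, plus 20-minute gap → minute 137). That puts its earliest start at minute 137; it finishes at 137 + 30 = minute 167.
Every task is finished by minute 235, which is no later than the deadline of 249, so the schedule is feasible.

Yes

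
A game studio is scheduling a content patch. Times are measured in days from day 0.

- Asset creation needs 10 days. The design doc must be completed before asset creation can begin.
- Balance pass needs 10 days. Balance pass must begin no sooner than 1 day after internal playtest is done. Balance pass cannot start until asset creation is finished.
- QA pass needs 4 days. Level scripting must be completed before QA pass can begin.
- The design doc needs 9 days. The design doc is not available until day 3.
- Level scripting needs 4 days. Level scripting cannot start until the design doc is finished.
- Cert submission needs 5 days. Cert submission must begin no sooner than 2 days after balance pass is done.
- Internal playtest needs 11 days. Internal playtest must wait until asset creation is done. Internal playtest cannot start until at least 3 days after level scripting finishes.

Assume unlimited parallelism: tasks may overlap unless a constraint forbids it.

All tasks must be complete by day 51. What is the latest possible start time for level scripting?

Cert submission has no dependents, so it just needs to finish by day 51. Starting by 51 − 5 = day 46 achieves that.
Balance pass has to be done before cert submission (must start by day 46, minus 2-day gap → day 44). That means finishing by day 44, i.e. starting by 44 − 10 = day 34.
Internal playtest feeds into balance pass (must start by day 34, minus 1-day gap → day 33); so internal playtest must finish by day 33 and therefore start by day 22.
QA pass must finish by day 51; it takes 4 days, so it must start by 51 − 4 = day 47.
Level scripting has several dependents: internal playtest (must start by day 22, minus 3-day gap → day 19); QA pass (must start by day 47). The earliest of those limits is day 19, so level scripting must start by 19 − 4 = day 15.

15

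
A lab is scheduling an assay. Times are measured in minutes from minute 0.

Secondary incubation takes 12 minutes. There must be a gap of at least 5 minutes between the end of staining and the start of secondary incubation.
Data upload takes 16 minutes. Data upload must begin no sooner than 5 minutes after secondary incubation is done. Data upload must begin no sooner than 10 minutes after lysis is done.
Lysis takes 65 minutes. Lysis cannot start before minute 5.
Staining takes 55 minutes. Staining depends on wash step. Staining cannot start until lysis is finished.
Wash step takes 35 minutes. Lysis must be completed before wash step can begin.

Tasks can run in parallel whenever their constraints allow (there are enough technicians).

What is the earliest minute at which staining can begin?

Lysis cannot begin until its own release at minute 5. It runs from minute 5 to 5 + 65 = minute 70.
Wash step cannot begin until lysis (finishes minute 70). It runs from minute 70 to 70 + 35 = minute 105.
Staining waits on wash step (finishes minute 105); lysis (finishes minute 70). The latest of these is minute 105, which is the earliest staining can start.

105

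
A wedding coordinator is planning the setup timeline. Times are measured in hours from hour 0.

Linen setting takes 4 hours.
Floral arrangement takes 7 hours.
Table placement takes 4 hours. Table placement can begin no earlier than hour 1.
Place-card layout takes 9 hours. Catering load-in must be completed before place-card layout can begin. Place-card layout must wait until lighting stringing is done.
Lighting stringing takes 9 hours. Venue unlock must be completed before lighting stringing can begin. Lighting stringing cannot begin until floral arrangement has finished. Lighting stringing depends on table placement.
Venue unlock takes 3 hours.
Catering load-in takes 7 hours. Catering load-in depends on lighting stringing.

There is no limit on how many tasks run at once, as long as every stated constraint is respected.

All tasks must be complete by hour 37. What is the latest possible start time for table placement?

Nothing follows place-card layout; the deadline of hour 37 is its only limit. It must start by 37 − 9 = hour 28.
Since place-card layout (must start by hour 28) depends on it, catering load-in must finish by hour 28. Backing off its 7-hour duration gives a latest start of hour 21.
Lighting stringing must finish in time for catering load-in (must start by hour 21); place-card layout (must start by hour 28). The tightest is hour 21, so lighting stringing must start by 21 − 9 = hour 12.
Table placement has to be done before lighting stringing (must start by hour 12). That means finishing by hour 12, i.e. starting by 12 − 4 = hour 8.

8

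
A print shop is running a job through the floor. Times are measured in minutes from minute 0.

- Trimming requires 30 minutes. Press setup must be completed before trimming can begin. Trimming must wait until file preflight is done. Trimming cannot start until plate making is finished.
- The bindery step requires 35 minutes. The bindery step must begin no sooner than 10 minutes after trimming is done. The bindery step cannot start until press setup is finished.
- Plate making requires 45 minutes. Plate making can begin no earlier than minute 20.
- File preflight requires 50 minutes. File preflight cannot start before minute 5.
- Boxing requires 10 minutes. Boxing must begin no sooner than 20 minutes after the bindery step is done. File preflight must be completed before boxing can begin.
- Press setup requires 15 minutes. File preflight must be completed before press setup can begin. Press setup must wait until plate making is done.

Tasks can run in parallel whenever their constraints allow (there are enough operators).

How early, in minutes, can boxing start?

175

Plate making waits on its own release at minute 20, so it starts at minute 20 and finishes at 20 + 45 = minute 65.
File preflight waits on its own release at minute 5, so it starts at minute 5 and finishes at 5 + 50 = minute 55.
Press setup needs all of file preflight (finishes minute 55); plate making (finishes minute 65). That puts its earliest start at minute 65; it finishes at 65 + 15 = minute 80.
Trimming has to wait for press setup (finishes minute 80); file preflight (finishes minute 55); plate making (finishes minute 65). The latest of these is minute 80, so trimming runs minute 80 to 80 + 30 = minute 110.
The bindery step needs all of trimming (finishes minute 110, plus 10-minute gap → minute 120); press setup (finishes minute 80). That puts its earliest start at minute 120; it finishes at 120 + 35 = minute 155.
Boxing waits on the bindery step (finishes minute 155, plus 20-minute gap → minute 175); file preflight (finishes minute 55). The latest of these is minute 175, which is the earliest boxing can start.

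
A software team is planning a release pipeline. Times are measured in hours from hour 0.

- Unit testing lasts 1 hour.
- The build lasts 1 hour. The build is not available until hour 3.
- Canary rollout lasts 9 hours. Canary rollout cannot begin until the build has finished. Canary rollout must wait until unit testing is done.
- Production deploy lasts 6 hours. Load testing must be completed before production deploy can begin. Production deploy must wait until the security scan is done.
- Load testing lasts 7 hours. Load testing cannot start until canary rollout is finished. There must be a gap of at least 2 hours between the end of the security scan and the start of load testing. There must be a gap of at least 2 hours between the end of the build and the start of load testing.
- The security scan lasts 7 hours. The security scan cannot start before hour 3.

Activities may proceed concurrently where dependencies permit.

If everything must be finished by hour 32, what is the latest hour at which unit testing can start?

Nothing follows production deploy; the deadline of hour 32 is its only limit. It must start by 32 − 6 = hour 26.
Since production deploy (must start by hour 26) depends on it, load testing must finish by hour 26. Backing off its 7-hour duration gives a latest start of hour 19.
Canary rollout must finish before load testing (must start by hour 19). With a 9-hour duration, canary rollout must start by 19 − 9 = hour 10.
Unit testing has to be done before canary rollout (must start by hour 10). That means finishing by hour 10, i.e. starting by 10 − 1 = hour 9.

9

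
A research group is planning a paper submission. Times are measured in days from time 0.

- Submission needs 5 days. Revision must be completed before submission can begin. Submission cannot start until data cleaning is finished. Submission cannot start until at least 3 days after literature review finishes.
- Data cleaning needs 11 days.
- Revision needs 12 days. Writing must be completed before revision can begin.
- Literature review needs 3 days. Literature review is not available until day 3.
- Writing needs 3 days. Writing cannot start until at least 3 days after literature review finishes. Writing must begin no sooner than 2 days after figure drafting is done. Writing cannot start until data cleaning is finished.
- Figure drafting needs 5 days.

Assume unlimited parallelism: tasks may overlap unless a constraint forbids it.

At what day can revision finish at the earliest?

26

Figure drafting has no prerequisites, so it starts at day 0 and finishes at day 5.
Nothing blocks data cleaning, so it runs from day 0 to day 11.
After its own release at day 3, literature review can start at day 3 and finishes at day 6.
For writing: literature review (finishes day 6, plus 3-day gap → day 9); figure drafting (finishes day 5, plus 2-day gap → day 7); data cleaning (finishes day 11). Taking the maximum gives a start of day 11, and it finishes at 11 + 3 = day 14.
After writing (finishes day 14), revision can start at day 14 and finishes at day 26.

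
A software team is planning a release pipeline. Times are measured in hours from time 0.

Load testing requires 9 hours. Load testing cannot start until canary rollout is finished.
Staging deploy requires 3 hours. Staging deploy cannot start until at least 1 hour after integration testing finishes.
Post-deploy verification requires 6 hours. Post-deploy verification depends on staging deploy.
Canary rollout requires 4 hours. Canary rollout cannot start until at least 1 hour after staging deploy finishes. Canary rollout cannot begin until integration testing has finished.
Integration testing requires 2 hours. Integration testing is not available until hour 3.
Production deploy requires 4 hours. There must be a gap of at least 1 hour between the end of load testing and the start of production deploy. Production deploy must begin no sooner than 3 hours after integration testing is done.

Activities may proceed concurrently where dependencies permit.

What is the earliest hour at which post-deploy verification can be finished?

Integration testing cannot begin until its own release at hour 3. It runs from hour 3 to 3 + 2 = hour 5.
Staging deploy cannot begin until integration testing (finishes hour 5, plus 1-hour gap → hour 6). It runs from hour 6 to 6 + 3 = hour 9.
Post-deploy verification cannot begin until staging deploy (finishes hour 9). It runs from hour 9 to 9 + 6 = hour 15.

15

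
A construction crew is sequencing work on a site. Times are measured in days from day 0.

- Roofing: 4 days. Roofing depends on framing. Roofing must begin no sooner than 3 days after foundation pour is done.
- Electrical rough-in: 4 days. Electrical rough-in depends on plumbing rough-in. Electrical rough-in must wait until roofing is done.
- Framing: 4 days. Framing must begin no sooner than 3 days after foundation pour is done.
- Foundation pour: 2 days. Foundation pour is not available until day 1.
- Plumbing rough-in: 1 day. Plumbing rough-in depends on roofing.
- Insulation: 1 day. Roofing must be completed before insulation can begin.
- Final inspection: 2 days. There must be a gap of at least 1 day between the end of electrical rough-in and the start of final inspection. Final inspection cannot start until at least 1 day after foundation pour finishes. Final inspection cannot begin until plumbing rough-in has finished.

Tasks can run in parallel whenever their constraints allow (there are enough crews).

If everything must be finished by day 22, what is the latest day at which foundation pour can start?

1

Nothing follows final inspection; the deadline of day 22 is its only limit. It must start by 22 − 2 = day 20.
Electrical rough-in feeds into final inspection (must start by day 20, minus 1-day gap → day 19); so electrical rough-in must finish by day 19 and therefore start by day 15.
Plumbing rough-in feeds electrical rough-in (must start by day 15); final inspection (must start by day 20). Taking the minimum, plumbing rough-in must finish by day 15 and start by 15 − 1 = day 14.
Insulation must finish by day 22; it takes 1 day, so it must start by 22 − 1 = day 21.
Roofing feeds plumbing rough-in (must start by day 14); electrical rough-in (must start by day 15); insulation (must start by day 21). Taking the minimum, roofing must finish by day 14 and start by 14 − 4 = day 10.
Since roofing (must start by day 10) depends on it, framing must finish by day 10. Backing off its 4-day duration gives a latest start of day 6.
Foundation pour feeds framing (must start by day 6, minus 3-day gap → day 3); roofing (must start by day 10, minus 3-day gap → day 7); final inspection (must start by day 20, minus 1-day gap → day 19). Taking the minimum, foundation pour must finish by day 3 and start by 3 − 2 = day 1.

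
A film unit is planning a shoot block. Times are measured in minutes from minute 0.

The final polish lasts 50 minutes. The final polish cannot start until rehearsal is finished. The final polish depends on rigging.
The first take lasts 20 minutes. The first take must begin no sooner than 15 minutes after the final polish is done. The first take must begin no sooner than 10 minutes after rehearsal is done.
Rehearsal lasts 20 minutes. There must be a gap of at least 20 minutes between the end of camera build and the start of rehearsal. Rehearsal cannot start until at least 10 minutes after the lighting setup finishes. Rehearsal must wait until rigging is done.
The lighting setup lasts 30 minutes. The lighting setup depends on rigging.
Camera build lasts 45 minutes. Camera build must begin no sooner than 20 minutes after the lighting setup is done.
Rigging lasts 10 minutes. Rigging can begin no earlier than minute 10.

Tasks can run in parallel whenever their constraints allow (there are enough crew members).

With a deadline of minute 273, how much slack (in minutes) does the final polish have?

After its own release at minute 10, rigging can start at minute 10 and finishes at minute 20.
After rigging (finishes minute 20), the lighting setup can start at minute 20 and finishes at minute 50.
Camera build waits on the lighting setup (finishes minute 50, plus 20-minute gap → minute 70), so it starts at minute 70 and finishes at 70 + 45 = minute 115.
For rehearsal: camera build (finishes minute 115, plus 20-minute gap → minute 135); the lighting setup (finishes minute 50, plus 10-minute gap → minute 60); rigging (finishes minute 20). Taking the maximum gives a start of minute 135, and it finishes at 135 + 20 = minute 155.
For the final polish: rehearsal (finishes minute 155); rigging (finishes minute 20). Taking the maximum gives a start of minute 155, and it finishes at 155 + 50 = minute 205.

Working backward from the deadline:
The first take has no dependents, so it just needs to finish by minute 273. Starting by 273 − 20 = minute 253 achieves that.
The final polish must finish before the first take (must start by minute 253, minus 15-minute gap → minute 238). With a 50-minute duration, the final polish must start by 238 − 50 = minute 188.
So the final polish can start as early as minute 155 and as late as minute 188, giving 188 − 155 = 33 minutes of slack.

33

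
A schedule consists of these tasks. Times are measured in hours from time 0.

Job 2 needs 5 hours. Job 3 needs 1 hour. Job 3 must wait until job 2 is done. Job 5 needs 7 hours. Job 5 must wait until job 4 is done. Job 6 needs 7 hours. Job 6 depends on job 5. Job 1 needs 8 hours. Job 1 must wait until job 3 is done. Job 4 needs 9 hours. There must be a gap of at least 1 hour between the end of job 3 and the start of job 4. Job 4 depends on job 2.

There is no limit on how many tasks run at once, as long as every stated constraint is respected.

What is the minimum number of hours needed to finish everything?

30

Nothing blocks job 2, so it runs from hour 0 to hour 5.
After job 2 (finishes hour 5), job 3 can start at hour 5 and finishes at hour 6.
For job 4: job 3 (finishes hour 6, plus 1-hour gap → hour 7); job 2 (finishes hour 5). Taking the maximum gives a start of hour 7, and it finishes at 7 + 9 = hour 16.
Job 5 cannot begin until job 4 (finishes hour 16). It runs from hour 16 to 16 + 7 = hour 23.
Job 6 waits on job 5 (finishes hour 23), so it starts at hour 23 and finishes at 23 + 7 = hour 30.
Job 1 cannot begin until job 3 (finishes hour 6). It runs from hour 6 to 6 + 8 = hour 14.
All tasks are finished once the last one completes. Finish times: Job 1 at 14, Job 2 at 5, Job 3 at 6, Job 4 at 16, Job 5 at 23, Job 6 at 30. The latest is hour 30.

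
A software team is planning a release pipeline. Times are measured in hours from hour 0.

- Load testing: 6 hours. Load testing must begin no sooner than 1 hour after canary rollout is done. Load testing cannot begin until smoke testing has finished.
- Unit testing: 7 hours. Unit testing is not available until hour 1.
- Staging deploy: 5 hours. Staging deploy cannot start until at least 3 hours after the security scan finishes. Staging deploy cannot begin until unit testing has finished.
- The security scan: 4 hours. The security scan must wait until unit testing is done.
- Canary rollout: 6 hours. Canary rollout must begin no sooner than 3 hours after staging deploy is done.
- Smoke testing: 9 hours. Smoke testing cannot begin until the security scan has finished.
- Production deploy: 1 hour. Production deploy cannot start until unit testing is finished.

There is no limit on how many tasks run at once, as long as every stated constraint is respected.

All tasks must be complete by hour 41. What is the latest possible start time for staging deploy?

Load testing has no dependents, so it just needs to finish by hour 41. Starting by 41 − 6 = hour 35 achieves that.
Canary rollout must finish before load testing (must start by hour 35, minus 1-hour gap → hour 34). With a 6-hour duration, canary rollout must start by 34 − 6 = hour 28.
Since canary rollout (must start by hour 28, minus 3-hour gap → hour 25) depends on it, staging deploy must finish by hour 25. Backing off its 5-hour duration gives a latest start of hour 20.

20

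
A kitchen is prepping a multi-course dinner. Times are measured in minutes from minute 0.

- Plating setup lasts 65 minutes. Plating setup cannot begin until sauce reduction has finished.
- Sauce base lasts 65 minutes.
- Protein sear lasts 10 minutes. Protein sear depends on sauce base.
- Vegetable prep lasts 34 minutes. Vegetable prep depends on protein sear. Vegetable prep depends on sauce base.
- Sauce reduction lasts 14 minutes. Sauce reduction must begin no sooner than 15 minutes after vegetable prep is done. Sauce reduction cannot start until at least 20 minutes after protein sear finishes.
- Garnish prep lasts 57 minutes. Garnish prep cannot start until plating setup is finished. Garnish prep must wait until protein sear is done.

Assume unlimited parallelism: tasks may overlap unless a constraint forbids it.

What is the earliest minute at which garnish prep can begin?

Nothing blocks sauce base, so it runs from minute 0 to minute 65.
After sauce base (finishes minute 65), protein sear can start at minute 65 and finishes at minute 75.
Vegetable prep has to wait for protein sear (finishes minute 75); sauce base (finishes minute 65). The latest of these is minute 75, so vegetable prep runs minute 75 to 75 + 34 = minute 109.
Sauce reduction cannot start until vegetable prep (finishes minute 109, plus 15-minute gap → minute 124); protein sear (finishes minute 75, plus 20-minute gap → minute 95). The controlling bound is minute 124, so sauce reduction finishes at 124 + 14 = minute 138.
After sauce reduction (finishes minute 138), plating setup can start at minute 138 and finishes at minute 203.
Garnish prep waits on plating setup (finishes minute 203); protein sear (finishes minute 75). The latest of these is minute 203, which is the earliest garnish prep can start.

203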